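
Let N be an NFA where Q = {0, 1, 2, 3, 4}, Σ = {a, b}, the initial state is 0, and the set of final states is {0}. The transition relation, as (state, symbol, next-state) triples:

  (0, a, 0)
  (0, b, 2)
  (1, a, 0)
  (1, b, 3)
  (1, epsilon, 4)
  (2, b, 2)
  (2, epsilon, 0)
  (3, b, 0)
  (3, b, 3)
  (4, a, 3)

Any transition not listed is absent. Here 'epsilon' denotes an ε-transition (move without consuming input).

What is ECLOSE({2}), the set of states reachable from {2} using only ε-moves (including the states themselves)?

{0, 2}

Begin with {2}.
ε-move 2 → 0; add 0.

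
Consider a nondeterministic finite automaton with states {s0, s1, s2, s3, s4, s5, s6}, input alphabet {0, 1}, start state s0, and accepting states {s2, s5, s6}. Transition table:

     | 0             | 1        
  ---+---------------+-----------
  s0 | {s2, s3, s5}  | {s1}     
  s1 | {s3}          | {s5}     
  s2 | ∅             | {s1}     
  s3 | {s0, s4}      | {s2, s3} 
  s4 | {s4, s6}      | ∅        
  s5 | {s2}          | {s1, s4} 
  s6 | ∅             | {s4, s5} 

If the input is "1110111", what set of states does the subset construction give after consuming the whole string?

Start in {s0}.
Read '1': s0→{s1}; now {s1}.
Read '1': s1→{s5}; now {s5}.
Read '1': s5→{s1, s4}; now {s1, s4}.
Read '0': s1→{s3}, s4→{s4, s6}; now {s3, s4, s6}.
Read '1': s3→{s2, s3}, s4→∅, s6→{s4, s5}; now {s2, s3, s4, s5}.
Read '1': s2→{s1}, s3→{s2, s3}, s4→∅, s5→{s1, s4}; now {s1, s2, s3, s4}.
Read '1': s1→{s5}, s2→{s1}, s3→{s2, s3}, s4→∅; now {s1, s2, s3, s5}.

{s1, s2, s3, s5}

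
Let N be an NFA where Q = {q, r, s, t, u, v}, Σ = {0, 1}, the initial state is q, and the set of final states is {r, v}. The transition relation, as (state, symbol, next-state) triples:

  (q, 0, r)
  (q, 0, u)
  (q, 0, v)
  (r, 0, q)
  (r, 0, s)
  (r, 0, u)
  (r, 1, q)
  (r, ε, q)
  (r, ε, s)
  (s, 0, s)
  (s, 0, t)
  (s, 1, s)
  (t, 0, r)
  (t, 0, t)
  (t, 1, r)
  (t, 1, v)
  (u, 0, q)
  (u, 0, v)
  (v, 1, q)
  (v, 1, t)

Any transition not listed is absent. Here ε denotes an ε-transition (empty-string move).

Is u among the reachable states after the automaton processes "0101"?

Start in {q}.
Read '0': {q} → {q, r, s, u, v}.
Read '1': {q, r, s, u, v} → {q, s, t}.
Read '0': {q, s, t} → {q, r, s, t, u, v}.
Read '1': {q, r, s, t, u, v} → {q, r, s, t, v}.
State u is not in {q, r, s, t, v}.

No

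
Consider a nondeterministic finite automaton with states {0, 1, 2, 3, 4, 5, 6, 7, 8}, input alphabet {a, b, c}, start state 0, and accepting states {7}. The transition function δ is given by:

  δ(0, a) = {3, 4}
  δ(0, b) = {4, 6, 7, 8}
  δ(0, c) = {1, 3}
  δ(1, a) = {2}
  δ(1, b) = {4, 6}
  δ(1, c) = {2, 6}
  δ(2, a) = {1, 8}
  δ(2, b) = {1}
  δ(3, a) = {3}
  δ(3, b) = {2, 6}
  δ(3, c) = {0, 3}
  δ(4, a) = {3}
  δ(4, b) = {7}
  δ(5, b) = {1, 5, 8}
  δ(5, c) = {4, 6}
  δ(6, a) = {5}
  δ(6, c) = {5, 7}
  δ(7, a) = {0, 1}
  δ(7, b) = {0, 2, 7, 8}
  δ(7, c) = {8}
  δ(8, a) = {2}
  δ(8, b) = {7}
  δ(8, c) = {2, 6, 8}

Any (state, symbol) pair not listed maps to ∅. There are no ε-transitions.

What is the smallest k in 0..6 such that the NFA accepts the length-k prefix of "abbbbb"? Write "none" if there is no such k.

2

Start in {0}.
Read 'a': {0} → {3, 4}.
Read 'b': {3, 4} → {2, 6, 7}.
None of the earlier sets intersect F, but {2, 6, 7} does.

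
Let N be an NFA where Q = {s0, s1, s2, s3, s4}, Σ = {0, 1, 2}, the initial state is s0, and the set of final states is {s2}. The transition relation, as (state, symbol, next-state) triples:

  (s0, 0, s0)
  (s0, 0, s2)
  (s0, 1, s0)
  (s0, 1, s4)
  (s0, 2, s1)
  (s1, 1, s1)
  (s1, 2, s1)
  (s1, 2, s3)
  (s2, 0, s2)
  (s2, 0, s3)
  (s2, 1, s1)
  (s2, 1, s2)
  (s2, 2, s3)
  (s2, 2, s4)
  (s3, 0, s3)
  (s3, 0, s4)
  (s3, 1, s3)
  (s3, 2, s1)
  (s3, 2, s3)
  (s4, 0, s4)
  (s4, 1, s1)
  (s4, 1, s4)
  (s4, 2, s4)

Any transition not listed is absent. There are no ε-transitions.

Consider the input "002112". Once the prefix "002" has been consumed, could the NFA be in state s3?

Start in {s0}.
Read '0': {s0} → {s0, s2}.
Read '0': {s0, s2} → {s0, s2, s3}.
Read '2': {s0, s2, s3} → {s1, s3, s4}.
State s3 is in {s1, s3, s4}.

Yes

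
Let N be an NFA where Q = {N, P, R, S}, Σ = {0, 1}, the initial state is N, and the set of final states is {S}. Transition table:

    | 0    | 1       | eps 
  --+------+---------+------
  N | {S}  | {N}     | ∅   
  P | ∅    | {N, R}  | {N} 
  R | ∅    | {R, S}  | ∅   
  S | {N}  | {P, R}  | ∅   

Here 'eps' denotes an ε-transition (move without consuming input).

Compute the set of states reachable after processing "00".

{N}

Start in {N}.
Read '0': {N} → {S}.
Read '0': {S} → {N}.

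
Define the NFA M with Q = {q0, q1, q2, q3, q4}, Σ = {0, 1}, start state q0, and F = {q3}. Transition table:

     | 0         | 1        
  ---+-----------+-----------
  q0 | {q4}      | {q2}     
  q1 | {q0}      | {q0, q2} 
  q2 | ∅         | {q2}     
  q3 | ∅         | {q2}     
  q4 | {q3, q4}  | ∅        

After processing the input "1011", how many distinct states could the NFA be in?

0

Start in {q0}.
Read '1': {q0} → {q2}.
Read '0': {q2} → ∅.
The set is empty and remains empty for the remaining 2 symbols.
That set has 0 states.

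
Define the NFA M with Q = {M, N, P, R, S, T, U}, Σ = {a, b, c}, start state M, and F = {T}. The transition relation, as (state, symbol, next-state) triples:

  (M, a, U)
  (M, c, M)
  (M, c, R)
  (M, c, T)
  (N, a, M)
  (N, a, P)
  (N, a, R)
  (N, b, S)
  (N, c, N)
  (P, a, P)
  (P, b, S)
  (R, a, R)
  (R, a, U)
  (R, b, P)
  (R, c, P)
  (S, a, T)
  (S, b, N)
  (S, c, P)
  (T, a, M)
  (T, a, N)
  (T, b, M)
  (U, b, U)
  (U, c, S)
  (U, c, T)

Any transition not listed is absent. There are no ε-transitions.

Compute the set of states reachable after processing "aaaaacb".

∅

Start in {M}.
Read 'a': {M} → {U}.
Read 'a': {U} → ∅.
The set is empty and remains empty for the remaining 5 symbols.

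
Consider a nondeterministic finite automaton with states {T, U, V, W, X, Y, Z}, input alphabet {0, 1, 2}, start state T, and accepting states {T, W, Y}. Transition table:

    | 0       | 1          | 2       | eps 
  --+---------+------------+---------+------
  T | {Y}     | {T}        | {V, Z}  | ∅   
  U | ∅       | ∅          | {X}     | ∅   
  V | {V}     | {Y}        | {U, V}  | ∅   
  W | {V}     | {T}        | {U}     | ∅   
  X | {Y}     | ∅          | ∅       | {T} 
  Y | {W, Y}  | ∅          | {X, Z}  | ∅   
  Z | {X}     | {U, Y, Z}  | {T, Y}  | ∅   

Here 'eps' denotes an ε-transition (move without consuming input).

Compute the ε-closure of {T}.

{T}

Begin with {T}.
No ε-moves leave this set, so the closure equals the set itself.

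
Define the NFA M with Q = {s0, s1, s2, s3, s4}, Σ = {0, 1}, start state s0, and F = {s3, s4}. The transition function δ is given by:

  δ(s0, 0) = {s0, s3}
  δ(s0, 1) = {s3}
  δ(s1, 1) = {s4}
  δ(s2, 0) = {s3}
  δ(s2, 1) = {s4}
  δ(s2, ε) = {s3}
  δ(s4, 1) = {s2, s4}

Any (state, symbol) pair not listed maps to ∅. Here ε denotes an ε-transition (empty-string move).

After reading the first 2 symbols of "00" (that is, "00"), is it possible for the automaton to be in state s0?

Start in {s0}.
Read '0': {s0} → {s0, s3}.
Read '0': {s0, s3} → {s0, s3}.
State s0 is in {s0, s3}.

Yes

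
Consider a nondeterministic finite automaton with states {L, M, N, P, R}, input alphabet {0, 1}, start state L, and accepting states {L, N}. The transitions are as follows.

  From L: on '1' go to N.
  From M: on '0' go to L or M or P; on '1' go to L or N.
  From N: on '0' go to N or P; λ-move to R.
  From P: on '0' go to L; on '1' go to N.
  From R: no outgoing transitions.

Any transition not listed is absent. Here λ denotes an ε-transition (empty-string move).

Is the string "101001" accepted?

Start in {L}.
Read '1': L→{N}; union {N}; ε-closure = {N, R}.
Read '0': N→{N, P}, R→∅; union {N, P}; ε-closure = {N, P, R}.
Read '1': N→∅, P→{N}, R→∅; union {N}; ε-closure = {N, R}.
Read '0': N→{N, P}, R→∅; union {N, P}; ε-closure = {N, P, R}.
Read '0': N→{N, P}, P→{L}, R→∅; union {L, N, P}; ε-closure = {L, N, P, R}.
Read '1': L→{N}, N→∅, P→{N}, R→∅; union {N}; ε-closure = {N, R}.
The final set {N, R} contains the accepting state N.

Yes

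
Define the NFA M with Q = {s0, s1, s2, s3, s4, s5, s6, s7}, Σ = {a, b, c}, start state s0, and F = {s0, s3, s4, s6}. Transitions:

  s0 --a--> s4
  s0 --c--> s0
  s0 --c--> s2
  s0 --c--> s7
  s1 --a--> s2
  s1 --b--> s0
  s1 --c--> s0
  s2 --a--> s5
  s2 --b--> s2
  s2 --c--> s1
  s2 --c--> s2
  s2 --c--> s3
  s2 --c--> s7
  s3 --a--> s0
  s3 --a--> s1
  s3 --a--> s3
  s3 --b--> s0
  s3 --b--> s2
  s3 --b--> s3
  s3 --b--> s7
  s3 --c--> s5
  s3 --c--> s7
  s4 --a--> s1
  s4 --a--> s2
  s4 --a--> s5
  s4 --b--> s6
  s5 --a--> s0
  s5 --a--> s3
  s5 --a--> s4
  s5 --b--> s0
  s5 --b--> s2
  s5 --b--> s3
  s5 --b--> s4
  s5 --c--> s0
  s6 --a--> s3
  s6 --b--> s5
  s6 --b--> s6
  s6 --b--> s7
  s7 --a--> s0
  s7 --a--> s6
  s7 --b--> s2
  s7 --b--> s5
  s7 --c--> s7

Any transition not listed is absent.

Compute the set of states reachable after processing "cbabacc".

{s0, s1, s2, s3, s5, s7}

Start in {s0}.
Read 'c': s0→{s0, s2, s7}; now {s0, s2, s7}.
Read 'b': s0→∅, s2→{s2}, s7→{s2, s5}; now {s2, s5}.
Read 'a': s2→{s5}, s5→{s0, s3, s4}; now {s0, s3, s4, s5}.
Read 'b': s0→∅, s3→{s0, s2, s3, s7}, s4→{s6}, s5→{s0, s2, s3, s4}; now {s0, s2, s3, s4, s6, s7}.
Read 'a': s0→{s4}, s2→{s5}, s3→{s0, s1, s3}, s4→{s1, s2, s5}, s6→{s3}, s7→{s0, s6}; now {s0, s1, s2, s3, s4, s5, s6}.
Read 'c': s0→{s0, s2, s7}, s1→{s0}, s2→{s1, s2, s3, s7}, s3→{s5, s7}, s4→∅, s5→{s0}, s6→∅; now {s0, s1, s2, s3, s5, s7}.
Read 'c': s0→{s0, s2, s7}, s1→{s0}, s2→{s1, s2, s3, s7}, s3→{s5, s7}, s5→{s0}, s7→{s7}; now {s0, s1, s2, s3, s5, s7}.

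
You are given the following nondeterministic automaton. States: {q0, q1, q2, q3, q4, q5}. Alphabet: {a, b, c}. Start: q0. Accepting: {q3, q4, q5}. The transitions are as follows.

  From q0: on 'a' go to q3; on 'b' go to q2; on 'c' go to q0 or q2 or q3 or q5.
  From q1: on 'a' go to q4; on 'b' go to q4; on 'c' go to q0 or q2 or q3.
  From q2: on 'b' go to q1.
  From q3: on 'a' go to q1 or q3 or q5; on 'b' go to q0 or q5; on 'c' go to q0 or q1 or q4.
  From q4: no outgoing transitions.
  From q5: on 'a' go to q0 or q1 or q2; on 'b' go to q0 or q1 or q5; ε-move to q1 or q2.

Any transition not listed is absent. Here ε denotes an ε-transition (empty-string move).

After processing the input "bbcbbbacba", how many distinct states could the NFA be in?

5

Start in {q0}.
Read 'b': q0→{q2}; now {q2}.
Read 'b': q2→{q1}; now {q1}.
Read 'c': q1→{q0, q2, q3}; now {q0, q2, q3}.
Read 'b': q0→{q2}, q2→{q1}, q3→{q0, q5}; now {q0, q1, q2, q5}.
Read 'b': q0→{q2}, q1→{q4}, q2→{q1}, q5→{q0, q1, q5}; now {q0, q1, q2, q4, q5}.
Read 'b': q0→{q2}, q1→{q4}, q2→{q1}, q4→∅, q5→{q0, q1, q5}; now {q0, q1, q2, q4, q5}.
Read 'a': q0→{q3}, q1→{q4}, q2→∅, q4→∅, q5→{q0, q1, q2}; now {q0, q1, q2, q3, q4}.
Read 'c': q0→{q0, q2, q3, q5}, q1→{q0, q2, q3}, q2→∅, q3→{q0, q1, q4}, q4→∅; now {q0, q1, q2, q3, q4, q5}.
Read 'b': q0→{q2}, q1→{q4}, q2→{q1}, q3→{q0, q5}, q4→∅, q5→{q0, q1, q5}; now {q0, q1, q2, q4, q5}.
Read 'a': q0→{q3}, q1→{q4}, q2→∅, q4→∅, q5→{q0, q1, q2}; now {q0, q1, q2, q3, q4}.
That set has 5 states.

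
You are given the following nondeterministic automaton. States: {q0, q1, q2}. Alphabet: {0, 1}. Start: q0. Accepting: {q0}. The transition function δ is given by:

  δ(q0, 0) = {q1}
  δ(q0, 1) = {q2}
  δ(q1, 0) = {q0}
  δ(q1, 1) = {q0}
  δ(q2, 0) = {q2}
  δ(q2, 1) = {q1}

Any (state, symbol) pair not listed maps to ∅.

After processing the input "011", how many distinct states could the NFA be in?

Start in {q0}.
Read '0': {q0} → {q1}.
Read '1': {q1} → {q0}.
Read '1': {q0} → {q2}.
That set has 1 state.

1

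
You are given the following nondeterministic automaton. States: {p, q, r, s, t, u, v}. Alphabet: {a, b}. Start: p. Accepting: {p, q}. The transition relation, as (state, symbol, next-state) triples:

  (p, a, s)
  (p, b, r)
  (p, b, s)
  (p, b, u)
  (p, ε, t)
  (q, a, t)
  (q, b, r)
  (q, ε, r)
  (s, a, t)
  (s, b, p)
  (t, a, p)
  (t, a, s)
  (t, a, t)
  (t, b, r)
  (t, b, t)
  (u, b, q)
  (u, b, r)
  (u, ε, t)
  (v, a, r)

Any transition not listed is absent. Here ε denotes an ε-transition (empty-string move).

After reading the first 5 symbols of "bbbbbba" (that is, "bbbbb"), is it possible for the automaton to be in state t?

Start: ε-closure({p}) = {p, t}.
Read 'b': p→{r, s, u}, t→{r, t}; now {r, s, t, u}.
Read 'b': r→∅, s→{p}, t→{r, t}, u→{q, r}; now {p, q, r, t}.
Read 'b': p→{r, s, u}, q→{r}, r→∅, t→{r, t}; now {r, s, t, u}.
Read 'b': r→∅, s→{p}, t→{r, t}, u→{q, r}; now {p, q, r, t}.
Read 'b': p→{r, s, u}, q→{r}, r→∅, t→{r, t}; now {r, s, t, u}.
State t is in {r, s, t, u}.

Yes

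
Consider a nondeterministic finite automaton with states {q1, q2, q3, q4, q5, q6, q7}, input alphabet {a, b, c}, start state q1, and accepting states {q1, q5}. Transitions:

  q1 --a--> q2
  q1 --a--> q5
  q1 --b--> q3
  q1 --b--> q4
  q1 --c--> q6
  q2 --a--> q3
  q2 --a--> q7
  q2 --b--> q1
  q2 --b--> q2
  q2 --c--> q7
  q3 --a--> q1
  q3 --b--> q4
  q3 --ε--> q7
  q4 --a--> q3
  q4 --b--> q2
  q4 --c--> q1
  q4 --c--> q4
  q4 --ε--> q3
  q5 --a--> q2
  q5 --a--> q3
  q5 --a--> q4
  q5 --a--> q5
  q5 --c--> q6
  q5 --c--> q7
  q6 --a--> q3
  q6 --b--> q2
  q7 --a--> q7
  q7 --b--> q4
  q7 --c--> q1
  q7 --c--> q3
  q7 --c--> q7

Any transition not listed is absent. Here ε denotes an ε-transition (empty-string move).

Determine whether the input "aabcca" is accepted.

Yes

Start in {q1}.
Read 'a': q1→{q2, q5}; now {q2, q5}.
Read 'a': q2→{q3, q7}, q5→{q2, q3, q4, q5}; now {q2, q3, q4, q5, q7}.
Read 'b': q2→{q1, q2}, q3→{q4}, q4→{q2}, q5→∅, q7→{q4}; union {q1, q2, q4}; ε-closure = {q1, q2, q3, q4, q7}.
Read 'c': q1→{q6}, q2→{q7}, q3→∅, q4→{q1, q4}, q7→{q1, q3, q7}; now {q1, q3, q4, q6, q7}.
Read 'c': q1→{q6}, q3→∅, q4→{q1, q4}, q6→∅, q7→{q1, q3, q7}; now {q1, q3, q4, q6, q7}.
Read 'a': q1→{q2, q5}, q3→{q1}, q4→{q3}, q6→{q3}, q7→{q7}; now {q1, q2, q3, q5, q7}.
The final set {q1, q2, q3, q5, q7} contains the accepting states q1, q5.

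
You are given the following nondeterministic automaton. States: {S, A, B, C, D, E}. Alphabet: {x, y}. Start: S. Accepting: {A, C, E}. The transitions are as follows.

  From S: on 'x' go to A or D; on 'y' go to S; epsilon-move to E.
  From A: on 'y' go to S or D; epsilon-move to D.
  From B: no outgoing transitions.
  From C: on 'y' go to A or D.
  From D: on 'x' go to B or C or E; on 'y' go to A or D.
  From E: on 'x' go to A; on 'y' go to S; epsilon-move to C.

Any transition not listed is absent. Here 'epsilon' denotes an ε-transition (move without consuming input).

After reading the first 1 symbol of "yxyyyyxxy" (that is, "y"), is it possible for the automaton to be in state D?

Start: ε-closure({S}) = {S, C, E}.
Read 'y': {S, C, E} → {S, A, C, D, E}.
State D is in {S, A, C, D, E}.

Yes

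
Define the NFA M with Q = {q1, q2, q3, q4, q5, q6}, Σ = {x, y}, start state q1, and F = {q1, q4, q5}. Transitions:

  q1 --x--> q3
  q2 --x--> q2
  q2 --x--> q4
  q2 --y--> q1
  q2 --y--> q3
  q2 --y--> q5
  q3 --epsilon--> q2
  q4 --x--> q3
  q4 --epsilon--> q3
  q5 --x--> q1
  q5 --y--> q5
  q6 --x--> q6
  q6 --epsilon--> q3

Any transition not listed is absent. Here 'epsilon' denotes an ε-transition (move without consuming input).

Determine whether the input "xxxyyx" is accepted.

Start in {q1}.
Read 'x': q1→{q3}; union {q3}; ε-closure = {q2, q3}.
Read 'x': q2→{q2, q4}, q3→∅; union {q2, q4}; ε-closure = {q2, q3, q4}.
Read 'x': q2→{q2, q4}, q3→∅, q4→{q3}; now {q2, q3, q4}.
Read 'y': q2→{q1, q3, q5}, q3→∅, q4→∅; union {q1, q3, q5}; ε-closure = {q1, q2, q3, q5}.
Read 'y': q1→∅, q2→{q1, q3, q5}, q3→∅, q5→{q5}; union {q1, q3, q5}; ε-closure = {q1, q2, q3, q5}.
Read 'x': q1→{q3}, q2→{q2, q4}, q3→∅, q5→{q1}; now {q1, q2, q3, q4}.
The final set {q1, q2, q3, q4} contains the accepting states q1, q4.

Yes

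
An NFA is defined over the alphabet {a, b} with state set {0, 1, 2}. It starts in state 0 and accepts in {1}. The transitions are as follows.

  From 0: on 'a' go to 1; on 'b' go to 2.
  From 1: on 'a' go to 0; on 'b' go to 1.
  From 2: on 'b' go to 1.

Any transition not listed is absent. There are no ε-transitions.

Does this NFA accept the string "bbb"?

Start in {0}.
Read 'b': 0→{2}; now {2}.
Read 'b': 2→{1}; now {1}.
Read 'b': 1→{1}; now {1}.
The final set {1} contains the accepting state 1.

Yes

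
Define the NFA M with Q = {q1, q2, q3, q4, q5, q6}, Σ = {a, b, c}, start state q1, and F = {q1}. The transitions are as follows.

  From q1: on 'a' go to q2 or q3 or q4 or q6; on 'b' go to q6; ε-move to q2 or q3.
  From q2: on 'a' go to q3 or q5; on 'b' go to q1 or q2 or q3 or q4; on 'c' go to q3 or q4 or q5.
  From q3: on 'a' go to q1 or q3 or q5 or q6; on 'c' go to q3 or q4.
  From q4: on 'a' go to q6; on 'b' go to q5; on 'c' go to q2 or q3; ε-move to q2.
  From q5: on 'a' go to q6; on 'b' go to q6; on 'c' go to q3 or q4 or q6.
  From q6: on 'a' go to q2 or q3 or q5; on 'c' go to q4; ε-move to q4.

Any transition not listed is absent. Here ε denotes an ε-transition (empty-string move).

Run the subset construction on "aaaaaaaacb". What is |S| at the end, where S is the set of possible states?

Start: ε-closure({q1}) = {q1, q2, q3}.
Read 'a': q1→{q2, q3, q4, q6}, q2→{q3, q5}, q3→{q1, q3, q5, q6}; now {q1, q2, q3, q4, q5, q6}.
Read 'a': q1→{q2, q3, q4, q6}, q2→{q3, q5}, q3→{q1, q3, q5, q6}, q4→{q6}, q5→{q6}, q6→{q2, q3, q5}; now {q1, q2, q3, q4, q5, q6}.
Read 'a': q1→{q2, q3, q4, q6}, q2→{q3, q5}, q3→{q1, q3, q5, q6}, q4→{q6}, q5→{q6}, q6→{q2, q3, q5}; now {q1, q2, q3, q4, q5, q6}.
Read 'a': q1→{q2, q3, q4, q6}, q2→{q3, q5}, q3→{q1, q3, q5, q6}, q4→{q6}, q5→{q6}, q6→{q2, q3, q5}; now {q1, q2, q3, q4, q5, q6}.
Read 'a': q1→{q2, q3, q4, q6}, q2→{q3, q5}, q3→{q1, q3, q5, q6}, q4→{q6}, q5→{q6}, q6→{q2, q3, q5}; now {q1, q2, q3, q4, q5, q6}.
Read 'a': q1→{q2, q3, q4, q6}, q2→{q3, q5}, q3→{q1, q3, q5, q6}, q4→{q6}, q5→{q6}, q6→{q2, q3, q5}; now {q1, q2, q3, q4, q5, q6}.
Read 'a': q1→{q2, q3, q4, q6}, q2→{q3, q5}, q3→{q1, q3, q5, q6}, q4→{q6}, q5→{q6}, q6→{q2, q3, q5}; now {q1, q2, q3, q4, q5, q6}.
Read 'a': q1→{q2, q3, q4, q6}, q2→{q3, q5}, q3→{q1, q3, q5, q6}, q4→{q6}, q5→{q6}, q6→{q2, q3, q5}; now {q1, q2, q3, q4, q5, q6}.
Read 'c': q1→∅, q2→{q3, q4, q5}, q3→{q3, q4}, q4→{q2, q3}, q5→{q3, q4, q6}, q6→{q4}; now {q2, q3, q4, q5, q6}.
Read 'b': q2→{q1, q2, q3, q4}, q3→∅, q4→{q5}, q5→{q6}, q6→∅; now {q1, q2, q3, q4, q5, q6}.
That set has 6 states.

6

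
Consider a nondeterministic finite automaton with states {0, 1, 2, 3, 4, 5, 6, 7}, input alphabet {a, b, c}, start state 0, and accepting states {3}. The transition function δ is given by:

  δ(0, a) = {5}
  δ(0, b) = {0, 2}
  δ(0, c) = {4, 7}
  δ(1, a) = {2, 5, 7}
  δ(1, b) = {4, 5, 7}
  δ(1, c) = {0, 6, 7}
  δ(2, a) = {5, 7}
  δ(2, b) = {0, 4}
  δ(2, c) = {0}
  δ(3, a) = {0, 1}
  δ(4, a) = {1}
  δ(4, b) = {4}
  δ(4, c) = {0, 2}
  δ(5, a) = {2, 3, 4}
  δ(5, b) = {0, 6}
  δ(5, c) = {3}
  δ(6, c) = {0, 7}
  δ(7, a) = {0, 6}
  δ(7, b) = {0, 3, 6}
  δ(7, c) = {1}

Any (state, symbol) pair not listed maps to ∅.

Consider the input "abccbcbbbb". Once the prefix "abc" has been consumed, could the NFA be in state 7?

Start in {0}.
Read 'a': {0} → {5}.
Read 'b': {5} → {0, 6}.
Read 'c': {0, 6} → {0, 4, 7}.
State 7 is in {0, 4, 7}.

Yes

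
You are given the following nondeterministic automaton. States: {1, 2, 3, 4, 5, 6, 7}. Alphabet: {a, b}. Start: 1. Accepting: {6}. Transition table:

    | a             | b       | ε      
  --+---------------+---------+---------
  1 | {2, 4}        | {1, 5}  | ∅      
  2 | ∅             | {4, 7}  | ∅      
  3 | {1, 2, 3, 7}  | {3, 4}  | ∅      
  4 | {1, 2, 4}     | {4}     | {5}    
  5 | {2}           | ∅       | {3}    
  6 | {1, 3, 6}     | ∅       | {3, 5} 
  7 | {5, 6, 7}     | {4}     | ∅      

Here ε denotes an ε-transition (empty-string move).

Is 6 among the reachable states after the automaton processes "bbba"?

No

Start in {1}.
Read 'b': {1} → {1, 3, 5}.
Read 'b': {1, 3, 5} → {1, 3, 4, 5}.
Read 'b': {1, 3, 4, 5} → {1, 3, 4, 5}.
Read 'a': {1, 3, 4, 5} → {1, 2, 3, 4, 5, 7}.
State 6 is not in {1, 2, 3, 4, 5, 7}.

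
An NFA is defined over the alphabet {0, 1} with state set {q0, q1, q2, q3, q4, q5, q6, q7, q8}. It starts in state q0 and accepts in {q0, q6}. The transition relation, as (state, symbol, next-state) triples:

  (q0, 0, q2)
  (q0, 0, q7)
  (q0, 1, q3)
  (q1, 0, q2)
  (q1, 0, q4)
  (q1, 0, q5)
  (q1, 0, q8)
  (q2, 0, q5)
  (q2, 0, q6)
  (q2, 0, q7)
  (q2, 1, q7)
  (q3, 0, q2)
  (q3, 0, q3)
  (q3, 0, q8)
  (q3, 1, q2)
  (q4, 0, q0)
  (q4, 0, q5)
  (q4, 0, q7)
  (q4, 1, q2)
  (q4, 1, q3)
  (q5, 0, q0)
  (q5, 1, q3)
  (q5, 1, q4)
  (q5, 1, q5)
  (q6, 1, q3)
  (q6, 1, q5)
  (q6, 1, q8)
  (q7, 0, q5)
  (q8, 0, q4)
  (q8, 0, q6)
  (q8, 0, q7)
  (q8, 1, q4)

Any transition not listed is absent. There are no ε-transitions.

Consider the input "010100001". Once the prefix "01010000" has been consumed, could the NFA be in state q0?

Start in {q0}.
Read '0': {q0} → {q2, q7}.
Read '1': {q2, q7} → {q7}.
Read '0': {q7} → {q5}.
Read '1': {q5} → {q3, q4, q5}.
Read '0': {q3, q4, q5} → {q0, q2, q3, q5, q7, q8}.
Read '0': {q0, q2, q3, q5, q7, q8} → {q0, q2, q3, q4, q5, q6, q7, q8}.
Read '0': {q0, q2, q3, q4, q5, q6, q7, q8} → {q0, q2, q3, q4, q5, q6, q7, q8}.
Read '0': {q0, q2, q3, q4, q5, q6, q7, q8} → {q0, q2, q3, q4, q5, q6, q7, q8}.
State q0 is in {q0, q2, q3, q4, q5, q6, q7, q8}.

Yes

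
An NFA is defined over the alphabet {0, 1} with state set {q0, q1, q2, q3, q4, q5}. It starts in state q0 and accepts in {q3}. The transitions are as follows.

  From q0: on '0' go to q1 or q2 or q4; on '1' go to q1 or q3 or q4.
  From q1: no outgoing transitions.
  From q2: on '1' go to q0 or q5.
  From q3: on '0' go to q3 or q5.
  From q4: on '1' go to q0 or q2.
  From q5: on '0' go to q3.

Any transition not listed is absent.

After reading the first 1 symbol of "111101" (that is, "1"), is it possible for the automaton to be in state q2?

Start in {q0}.
Read '1': {q0} → {q1, q3, q4}.
State q2 is not in {q1, q3, q4}.

No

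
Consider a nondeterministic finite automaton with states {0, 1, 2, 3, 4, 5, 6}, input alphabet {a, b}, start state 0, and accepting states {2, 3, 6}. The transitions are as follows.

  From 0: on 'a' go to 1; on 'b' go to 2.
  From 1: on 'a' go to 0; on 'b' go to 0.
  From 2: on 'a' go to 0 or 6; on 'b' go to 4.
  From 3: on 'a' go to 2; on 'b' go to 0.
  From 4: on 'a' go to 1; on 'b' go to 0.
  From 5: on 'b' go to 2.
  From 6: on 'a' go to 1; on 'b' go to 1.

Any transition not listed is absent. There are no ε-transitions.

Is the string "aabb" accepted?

Start in {0}.
Read 'a': {0} → {1}.
Read 'a': {1} → {0}.
Read 'b': {0} → {2}.
Read 'b': {2} → {4}.
The final set {4} contains no accepting state.

No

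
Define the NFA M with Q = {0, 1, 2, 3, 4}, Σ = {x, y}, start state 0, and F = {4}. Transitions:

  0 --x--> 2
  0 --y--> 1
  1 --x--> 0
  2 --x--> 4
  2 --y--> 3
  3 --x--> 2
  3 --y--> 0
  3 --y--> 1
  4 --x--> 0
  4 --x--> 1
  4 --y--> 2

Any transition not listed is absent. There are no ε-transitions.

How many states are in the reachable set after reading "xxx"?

2

Start in {0}.
Read 'x': {0} → {2}.
Read 'x': {2} → {4}.
Read 'x': {4} → {0, 1}.
That set has 2 states.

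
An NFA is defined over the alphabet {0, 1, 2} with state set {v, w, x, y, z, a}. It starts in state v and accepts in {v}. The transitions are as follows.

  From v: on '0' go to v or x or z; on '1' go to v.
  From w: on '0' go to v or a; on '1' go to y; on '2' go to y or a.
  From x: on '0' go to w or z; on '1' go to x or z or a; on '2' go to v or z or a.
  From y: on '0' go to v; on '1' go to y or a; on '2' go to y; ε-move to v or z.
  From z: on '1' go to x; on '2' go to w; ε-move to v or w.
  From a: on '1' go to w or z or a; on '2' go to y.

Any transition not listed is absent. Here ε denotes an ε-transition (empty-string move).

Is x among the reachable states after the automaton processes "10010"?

Start in {v}.
Read '1': v→{v}; now {v}.
Read '0': v→{v, x, z}; union {v, x, z}; ε-closure = {v, w, x, z}.
Read '0': v→{v, x, z}, w→{v, a}, x→{w, z}, z→∅; now {v, w, x, z, a}.
Read '1': v→{v}, w→{y}, x→{x, z, a}, z→{x}, a→{w, z, a}; now {v, w, x, y, z, a}.
Read '0': v→{v, x, z}, w→{v, a}, x→{w, z}, y→{v}, z→∅, a→∅; now {v, w, x, z, a}.
State x is in {v, w, x, z, a}.

Yes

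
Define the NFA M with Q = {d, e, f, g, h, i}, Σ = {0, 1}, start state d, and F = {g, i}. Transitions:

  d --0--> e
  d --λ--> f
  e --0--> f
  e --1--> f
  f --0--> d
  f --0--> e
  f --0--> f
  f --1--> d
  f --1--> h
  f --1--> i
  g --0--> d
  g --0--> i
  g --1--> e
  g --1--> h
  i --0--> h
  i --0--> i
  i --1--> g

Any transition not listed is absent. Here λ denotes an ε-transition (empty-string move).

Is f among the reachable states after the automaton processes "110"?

Yes

Start: ε-closure({d}) = {d, f}.
Read '1': d→∅, f→{d, h, i}; union {d, h, i}; ε-closure = {d, f, h, i}.
Read '1': d→∅, f→{d, h, i}, h→∅, i→{g}; union {d, g, h, i}; ε-closure = {d, f, g, h, i}.
Read '0': d→{e}, f→{d, e, f}, g→{d, i}, h→∅, i→{h, i}; now {d, e, f, h, i}.
State f is in {d, e, f, h, i}.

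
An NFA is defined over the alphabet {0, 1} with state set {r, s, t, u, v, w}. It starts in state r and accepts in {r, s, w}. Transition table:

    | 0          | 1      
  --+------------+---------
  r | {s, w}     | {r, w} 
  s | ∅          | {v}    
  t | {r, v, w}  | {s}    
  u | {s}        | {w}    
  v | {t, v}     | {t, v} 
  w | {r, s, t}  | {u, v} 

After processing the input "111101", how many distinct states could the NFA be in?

Start in {r}.
Read '1': {r} → {r, w}.
Read '1': {r, w} → {r, u, v, w}.
Read '1': {r, u, v, w} → {r, t, u, v, w}.
Read '1': {r, t, u, v, w} → {r, s, t, u, v, w}.
Read '0': {r, s, t, u, v, w} → {r, s, t, v, w}.
Read '1': {r, s, t, v, w} → {r, s, t, u, v, w}.
That set has 6 states.

6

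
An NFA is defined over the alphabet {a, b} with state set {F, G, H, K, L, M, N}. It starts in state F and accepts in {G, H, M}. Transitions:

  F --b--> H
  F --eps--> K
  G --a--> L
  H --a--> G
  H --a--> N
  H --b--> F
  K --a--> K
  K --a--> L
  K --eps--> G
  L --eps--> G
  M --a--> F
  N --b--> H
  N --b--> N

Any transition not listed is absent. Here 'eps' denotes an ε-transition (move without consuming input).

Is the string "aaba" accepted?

No

Start: ε-closure({F}) = {F, G, K}.
Read 'a': F→∅, G→{L}, K→{K, L}; union {K, L}; ε-closure = {G, K, L}.
Read 'a': G→{L}, K→{K, L}, L→∅; union {K, L}; ε-closure = {G, K, L}.
Read 'b': G→∅, K→∅, L→∅; now ∅.
The set is empty and remains empty for the remaining 1 symbol.
The final set ∅ contains no accepting state.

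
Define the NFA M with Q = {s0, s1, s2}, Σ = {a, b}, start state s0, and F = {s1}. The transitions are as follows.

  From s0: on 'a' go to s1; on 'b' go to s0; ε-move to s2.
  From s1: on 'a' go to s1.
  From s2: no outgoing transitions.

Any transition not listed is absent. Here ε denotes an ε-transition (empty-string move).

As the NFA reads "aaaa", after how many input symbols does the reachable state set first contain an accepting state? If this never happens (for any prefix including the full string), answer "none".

Start: ε-closure({s0}) = {s0, s2}.
Read 'a': s0→{s1}, s2→∅; now {s1}.
None of the earlier sets intersect F, but {s1} does.

1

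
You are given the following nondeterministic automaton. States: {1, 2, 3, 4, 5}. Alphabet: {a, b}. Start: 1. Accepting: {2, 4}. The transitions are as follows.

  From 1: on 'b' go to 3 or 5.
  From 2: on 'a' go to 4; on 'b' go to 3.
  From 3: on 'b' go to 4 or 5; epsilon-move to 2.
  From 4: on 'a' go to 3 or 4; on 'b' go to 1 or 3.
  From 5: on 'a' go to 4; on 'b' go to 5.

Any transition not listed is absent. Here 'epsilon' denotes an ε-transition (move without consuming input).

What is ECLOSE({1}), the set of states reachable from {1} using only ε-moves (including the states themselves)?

{1}

Begin with {1}.
No ε-moves leave this set, so the closure equals the set itself.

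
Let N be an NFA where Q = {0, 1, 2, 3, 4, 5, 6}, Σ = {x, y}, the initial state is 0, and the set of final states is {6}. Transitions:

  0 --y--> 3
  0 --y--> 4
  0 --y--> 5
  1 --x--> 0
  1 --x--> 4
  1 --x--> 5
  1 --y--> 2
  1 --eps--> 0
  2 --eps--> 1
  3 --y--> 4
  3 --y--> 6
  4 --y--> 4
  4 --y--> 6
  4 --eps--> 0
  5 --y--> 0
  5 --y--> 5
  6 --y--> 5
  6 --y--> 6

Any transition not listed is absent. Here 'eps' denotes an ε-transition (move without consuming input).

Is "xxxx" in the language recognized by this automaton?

No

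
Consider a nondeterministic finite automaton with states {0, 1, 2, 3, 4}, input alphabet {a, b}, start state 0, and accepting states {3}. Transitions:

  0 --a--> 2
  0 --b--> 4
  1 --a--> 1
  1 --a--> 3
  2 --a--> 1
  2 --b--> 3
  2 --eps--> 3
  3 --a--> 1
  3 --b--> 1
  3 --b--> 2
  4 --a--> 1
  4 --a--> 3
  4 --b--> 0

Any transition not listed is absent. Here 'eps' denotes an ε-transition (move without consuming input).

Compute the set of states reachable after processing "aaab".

{1, 2, 3}

Start in {0}.
Read 'a': 0→{2}; union {2}; ε-closure = {2, 3}.
Read 'a': 2→{1}, 3→{1}; now {1}.
Read 'a': 1→{1, 3}; now {1, 3}.
Read 'b': 1→∅, 3→{1, 2}; union {1, 2}; ε-closure = {1, 2, 3}.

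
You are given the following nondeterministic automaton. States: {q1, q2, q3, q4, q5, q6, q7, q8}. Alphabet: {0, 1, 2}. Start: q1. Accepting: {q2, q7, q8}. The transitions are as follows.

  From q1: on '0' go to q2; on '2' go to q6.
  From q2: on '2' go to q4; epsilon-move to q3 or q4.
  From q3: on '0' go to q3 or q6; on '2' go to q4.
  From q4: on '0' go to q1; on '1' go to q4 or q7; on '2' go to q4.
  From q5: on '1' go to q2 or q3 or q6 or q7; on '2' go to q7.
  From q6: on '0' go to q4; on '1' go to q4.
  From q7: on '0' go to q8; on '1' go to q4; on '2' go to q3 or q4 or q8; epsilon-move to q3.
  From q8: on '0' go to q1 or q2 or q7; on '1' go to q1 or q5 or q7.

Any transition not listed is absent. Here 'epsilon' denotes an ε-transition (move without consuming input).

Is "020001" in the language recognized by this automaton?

Start in {q1}.
Read '0': q1→{q2}; union {q2}; ε-closure = {q2, q3, q4}.
Read '2': q2→{q4}, q3→{q4}, q4→{q4}; now {q4}.
Read '0': q4→{q1}; now {q1}.
Read '0': q1→{q2}; union {q2}; ε-closure = {q2, q3, q4}.
Read '0': q2→∅, q3→{q3, q6}, q4→{q1}; now {q1, q3, q6}.
Read '1': q1→∅, q3→∅, q6→{q4}; now {q4}.
The final set {q4} contains no accepting state.

No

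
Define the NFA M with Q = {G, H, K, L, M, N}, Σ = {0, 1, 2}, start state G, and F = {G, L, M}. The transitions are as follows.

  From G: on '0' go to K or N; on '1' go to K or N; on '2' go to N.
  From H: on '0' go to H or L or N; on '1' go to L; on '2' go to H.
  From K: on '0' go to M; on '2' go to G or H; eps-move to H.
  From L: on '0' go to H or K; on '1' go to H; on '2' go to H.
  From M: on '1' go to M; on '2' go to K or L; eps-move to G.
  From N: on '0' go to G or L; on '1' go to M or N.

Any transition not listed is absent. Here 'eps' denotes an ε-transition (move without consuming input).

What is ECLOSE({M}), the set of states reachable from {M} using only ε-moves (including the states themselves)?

Begin with {M}.
ε-move M → G; add G.

{G, M}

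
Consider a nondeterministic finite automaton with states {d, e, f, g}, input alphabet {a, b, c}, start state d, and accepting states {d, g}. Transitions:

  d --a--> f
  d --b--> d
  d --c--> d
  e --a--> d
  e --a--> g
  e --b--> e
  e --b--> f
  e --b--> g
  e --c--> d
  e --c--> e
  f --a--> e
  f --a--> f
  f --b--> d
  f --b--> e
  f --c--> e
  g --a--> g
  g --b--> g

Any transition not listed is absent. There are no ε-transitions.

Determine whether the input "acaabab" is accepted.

Start in {d}.
Read 'a': d→{f}; now {f}.
Read 'c': f→{e}; now {e}.
Read 'a': e→{d, g}; now {d, g}.
Read 'a': d→{f}, g→{g}; now {f, g}.
Read 'b': f→{d, e}, g→{g}; now {d, e, g}.
Read 'a': d→{f}, e→{d, g}, g→{g}; now {d, f, g}.
Read 'b': d→{d}, f→{d, e}, g→{g}; now {d, e, g}.
The final set {d, e, g} contains the accepting states d, g.

Yes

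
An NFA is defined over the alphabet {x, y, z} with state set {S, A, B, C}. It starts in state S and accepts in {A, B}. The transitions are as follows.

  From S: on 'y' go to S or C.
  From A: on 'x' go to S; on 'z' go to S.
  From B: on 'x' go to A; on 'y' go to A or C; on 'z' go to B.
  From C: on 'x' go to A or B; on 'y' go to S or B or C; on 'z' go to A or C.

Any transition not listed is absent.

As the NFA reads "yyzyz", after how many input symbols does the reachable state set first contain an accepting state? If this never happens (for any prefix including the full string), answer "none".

Start in {S}.
Read 'y': {S} → {S, C}.
Read 'y': {S, C} → {S, B, C}.
None of the earlier sets intersect F, but {S, B, C} does.

2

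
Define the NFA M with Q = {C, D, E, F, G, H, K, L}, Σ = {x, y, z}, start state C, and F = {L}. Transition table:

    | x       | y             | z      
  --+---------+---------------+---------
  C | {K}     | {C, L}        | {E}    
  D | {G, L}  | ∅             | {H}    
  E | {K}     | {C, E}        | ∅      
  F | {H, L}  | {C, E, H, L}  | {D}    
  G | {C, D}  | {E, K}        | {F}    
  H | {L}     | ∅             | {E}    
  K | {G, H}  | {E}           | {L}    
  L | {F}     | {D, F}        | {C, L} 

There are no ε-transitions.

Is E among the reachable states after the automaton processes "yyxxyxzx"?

No

Start in {C}.
Read 'y': C→{C, L}; now {C, L}.
Read 'y': C→{C, L}, L→{D, F}; now {C, D, F, L}.
Read 'x': C→{K}, D→{G, L}, F→{H, L}, L→{F}; now {F, G, H, K, L}.
Read 'x': F→{H, L}, G→{C, D}, H→{L}, K→{G, H}, L→{F}; now {C, D, F, G, H, L}.
Read 'y': C→{C, L}, D→∅, F→{C, E, H, L}, G→{E, K}, H→∅, L→{D, F}; now {C, D, E, F, H, K, L}.
Read 'x': C→{K}, D→{G, L}, E→{K}, F→{H, L}, H→{L}, K→{G, H}, L→{F}; now {F, G, H, K, L}.
Read 'z': F→{D}, G→{F}, H→{E}, K→{L}, L→{C, L}; now {C, D, E, F, L}.
Read 'x': C→{K}, D→{G, L}, E→{K}, F→{H, L}, L→{F}; now {F, G, H, K, L}.
State E is not in {F, G, H, K, L}.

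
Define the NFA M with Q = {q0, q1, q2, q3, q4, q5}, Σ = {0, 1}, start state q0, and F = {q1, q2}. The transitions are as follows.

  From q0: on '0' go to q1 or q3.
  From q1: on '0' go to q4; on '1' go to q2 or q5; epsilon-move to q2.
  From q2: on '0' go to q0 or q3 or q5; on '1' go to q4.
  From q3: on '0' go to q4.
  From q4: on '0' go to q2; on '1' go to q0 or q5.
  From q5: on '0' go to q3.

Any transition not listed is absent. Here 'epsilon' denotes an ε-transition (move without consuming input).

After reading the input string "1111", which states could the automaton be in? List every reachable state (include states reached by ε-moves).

∅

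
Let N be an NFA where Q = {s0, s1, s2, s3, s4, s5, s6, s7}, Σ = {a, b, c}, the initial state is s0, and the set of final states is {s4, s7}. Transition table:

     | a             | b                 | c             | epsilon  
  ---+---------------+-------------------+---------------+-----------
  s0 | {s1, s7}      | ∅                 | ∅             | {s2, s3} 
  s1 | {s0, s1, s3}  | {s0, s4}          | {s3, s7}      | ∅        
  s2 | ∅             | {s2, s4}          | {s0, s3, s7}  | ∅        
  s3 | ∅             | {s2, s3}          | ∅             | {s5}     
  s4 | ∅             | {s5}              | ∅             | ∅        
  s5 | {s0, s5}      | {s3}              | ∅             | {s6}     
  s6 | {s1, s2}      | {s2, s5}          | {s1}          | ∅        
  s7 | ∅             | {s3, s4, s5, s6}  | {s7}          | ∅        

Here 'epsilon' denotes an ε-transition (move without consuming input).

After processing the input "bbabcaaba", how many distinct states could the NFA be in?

7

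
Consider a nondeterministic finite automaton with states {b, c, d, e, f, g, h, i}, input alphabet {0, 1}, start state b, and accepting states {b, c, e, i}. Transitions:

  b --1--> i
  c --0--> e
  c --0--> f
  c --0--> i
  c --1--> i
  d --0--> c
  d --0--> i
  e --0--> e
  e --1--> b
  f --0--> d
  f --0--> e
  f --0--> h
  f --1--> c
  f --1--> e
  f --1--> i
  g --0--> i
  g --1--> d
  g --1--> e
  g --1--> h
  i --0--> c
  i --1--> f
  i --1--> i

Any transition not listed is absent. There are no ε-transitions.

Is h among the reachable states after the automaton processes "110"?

Start in {b}.
Read '1': b→{i}; now {i}.
Read '1': i→{f, i}; now {f, i}.
Read '0': f→{d, e, h}, i→{c}; now {c, d, e, h}.
State h is in {c, d, e, h}.

Yes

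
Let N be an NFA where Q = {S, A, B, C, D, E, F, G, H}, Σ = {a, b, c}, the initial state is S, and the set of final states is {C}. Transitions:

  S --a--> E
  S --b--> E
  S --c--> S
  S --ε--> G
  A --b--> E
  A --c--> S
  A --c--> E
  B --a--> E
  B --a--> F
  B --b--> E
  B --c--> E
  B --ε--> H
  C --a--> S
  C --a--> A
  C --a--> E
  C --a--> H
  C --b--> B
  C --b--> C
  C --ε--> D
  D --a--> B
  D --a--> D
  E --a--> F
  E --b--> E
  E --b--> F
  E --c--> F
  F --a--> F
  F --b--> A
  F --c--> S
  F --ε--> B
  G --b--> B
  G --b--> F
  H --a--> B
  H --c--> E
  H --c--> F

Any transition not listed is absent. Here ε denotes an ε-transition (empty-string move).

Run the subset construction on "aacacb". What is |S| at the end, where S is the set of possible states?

5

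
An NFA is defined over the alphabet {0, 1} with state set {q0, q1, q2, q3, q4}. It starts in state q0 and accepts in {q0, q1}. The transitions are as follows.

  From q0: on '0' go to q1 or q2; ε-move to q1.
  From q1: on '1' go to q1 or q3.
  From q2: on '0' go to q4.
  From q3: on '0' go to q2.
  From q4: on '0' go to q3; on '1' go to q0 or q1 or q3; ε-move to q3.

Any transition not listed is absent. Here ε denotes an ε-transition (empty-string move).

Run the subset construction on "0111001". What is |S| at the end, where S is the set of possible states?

3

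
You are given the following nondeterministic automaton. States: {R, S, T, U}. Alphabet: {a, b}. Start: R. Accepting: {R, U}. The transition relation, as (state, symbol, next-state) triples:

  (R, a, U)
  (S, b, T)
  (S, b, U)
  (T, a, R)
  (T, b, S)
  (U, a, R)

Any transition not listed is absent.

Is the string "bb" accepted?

No

Start in {R}.
Read 'b': R→∅; now ∅.
The set is empty and remains empty for the remaining 1 symbol.
The final set ∅ contains no accepting state.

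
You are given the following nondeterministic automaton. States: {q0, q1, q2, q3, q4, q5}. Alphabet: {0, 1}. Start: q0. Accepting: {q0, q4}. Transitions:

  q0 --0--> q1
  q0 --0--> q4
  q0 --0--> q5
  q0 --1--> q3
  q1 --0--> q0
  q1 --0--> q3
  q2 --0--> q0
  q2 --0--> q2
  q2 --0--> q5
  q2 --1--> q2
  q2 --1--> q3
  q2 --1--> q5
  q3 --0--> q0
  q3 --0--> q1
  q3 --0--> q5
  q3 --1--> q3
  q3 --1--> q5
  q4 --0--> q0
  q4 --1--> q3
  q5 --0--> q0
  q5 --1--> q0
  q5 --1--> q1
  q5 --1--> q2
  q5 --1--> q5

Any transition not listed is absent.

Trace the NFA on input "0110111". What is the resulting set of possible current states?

Start in {q0}.
Read '0': q0→{q1, q4, q5}; now {q1, q4, q5}.
Read '1': q1→∅, q4→{q3}, q5→{q0, q1, q2, q5}; now {q0, q1, q2, q3, q5}.
Read '1': q0→{q3}, q1→∅, q2→{q2, q3, q5}, q3→{q3, q5}, q5→{q0, q1, q2, q5}; now {q0, q1, q2, q3, q5}.
Read '0': q0→{q1, q4, q5}, q1→{q0, q3}, q2→{q0, q2, q5}, q3→{q0, q1, q5}, q5→{q0}; now {q0, q1, q2, q3, q4, q5}.
Read '1': q0→{q3}, q1→∅, q2→{q2, q3, q5}, q3→{q3, q5}, q4→{q3}, q5→{q0, q1, q2, q5}; now {q0, q1, q2, q3, q5}.
Read '1': q0→{q3}, q1→∅, q2→{q2, q3, q5}, q3→{q3, q5}, q5→{q0, q1, q2, q5}; now {q0, q1, q2, q3, q5}.
Read '1': q0→{q3}, q1→∅, q2→{q2, q3, q5}, q3→{q3, q5}, q5→{q0, q1, q2, q5}; now {q0, q1, q2, q3, q5}.

{q0, q1, q2, q3, q5}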